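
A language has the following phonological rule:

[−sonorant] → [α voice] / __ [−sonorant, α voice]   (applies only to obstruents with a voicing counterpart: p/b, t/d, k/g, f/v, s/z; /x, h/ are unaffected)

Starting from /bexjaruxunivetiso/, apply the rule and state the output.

No segment of /bexjaruxunivetiso/ meets the structural description of the rule, so the form surfaces unchanged.

bexjaruxunivetiso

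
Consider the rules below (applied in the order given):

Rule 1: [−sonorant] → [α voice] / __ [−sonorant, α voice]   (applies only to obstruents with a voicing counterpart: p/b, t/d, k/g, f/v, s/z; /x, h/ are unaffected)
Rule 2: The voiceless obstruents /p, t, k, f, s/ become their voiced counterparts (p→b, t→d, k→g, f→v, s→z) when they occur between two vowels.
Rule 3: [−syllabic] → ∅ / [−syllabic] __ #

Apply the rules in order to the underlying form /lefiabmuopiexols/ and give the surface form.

Rule 1 (regressive voicing assimilation): no segment meets the environment; /lefiabmuopiexols/ is unchanged.
Rule 2 (intervocalic voicing): /f/ is a voiceless obstruent between vowels /e/ and /i/, so it voices to [v]. /p/ is a voiceless obstruent between vowels /o/ and /i/, so it voices to [b]. /lefiabmuopiexols/ → leviabmuobiexols.
Rule 3 (final cluster simplification): /s/ is the second consonant of a word-final cluster /ls/, so it deletes. /leviabmuobiexols/ → leviabmuobiexol.

leviabmuobiexol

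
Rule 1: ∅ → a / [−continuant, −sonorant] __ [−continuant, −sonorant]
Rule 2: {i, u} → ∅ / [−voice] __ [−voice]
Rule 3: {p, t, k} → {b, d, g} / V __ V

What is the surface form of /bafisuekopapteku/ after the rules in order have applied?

bafsuegobabadegu

Rule 1 (stop-cluster a-epenthesis): /p/ and /t/ form a stop–stop cluster, so [a] is inserted between them. /bafisuekopapteku/ → bafisuekopapateku.
Rule 2 (high vowel syncope): /i/ is a high vowel flanked by voiceless consonants /f/ and /s/, so it deletes. /bafisuekopapateku/ → bafsuekopapateku.
Rule 3 (intervocalic voicing): /k/ is a voiceless stop between vowels /e/ and /o/, so it voices to [g]. /p/ is a voiceless stop between vowels /o/ and /a/, so it voices to [b]. /p/ is a voiceless stop between vowels /a/ and /a/, so it voices to [b]. /t/ is a voiceless stop between vowels /a/ and /e/, so it voices to [d]. /k/ is a voiceless stop between vowels /e/ and /u/, so it voices to [g]. /bafsuekopapateku/ → bafsuegobabadegu.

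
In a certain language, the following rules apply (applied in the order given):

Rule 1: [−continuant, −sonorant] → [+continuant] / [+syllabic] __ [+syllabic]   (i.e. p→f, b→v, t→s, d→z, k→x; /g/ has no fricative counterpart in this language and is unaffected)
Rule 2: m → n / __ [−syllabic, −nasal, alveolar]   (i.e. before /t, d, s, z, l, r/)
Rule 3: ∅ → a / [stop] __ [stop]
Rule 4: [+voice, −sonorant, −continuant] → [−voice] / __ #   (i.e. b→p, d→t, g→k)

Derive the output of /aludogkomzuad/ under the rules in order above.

aluzogakonzuat

Rule 1 (intervocalic spirantization): /d/ is a stop between vowels /u/ and /o/, so it spirantizes to the fricative [z]. /aludogkomzuad/ → aluzogkomzuad.
Rule 2 (nasal place assimilation): /m/ precedes the alveolar consonant /z/, so it assimilates in place to [n]. /aluzogkomzuad/ → aluzogkonzuad.
Rule 3 (stop-cluster a-epenthesis): /g/ and /k/ form a stop–stop cluster, so [a] is inserted between them. /aluzogkonzuad/ → aluzogakonzuad.
Rule 4 (final devoicing): /d/ is a voiced stop in word-final position, so it devoices to [t]. /aluzogakonzuad/ → aluzogakonzuat.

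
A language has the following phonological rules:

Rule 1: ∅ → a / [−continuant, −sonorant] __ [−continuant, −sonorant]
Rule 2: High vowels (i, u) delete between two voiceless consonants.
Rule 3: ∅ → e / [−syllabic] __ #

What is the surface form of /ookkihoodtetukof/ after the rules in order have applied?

ookakhoodatetkofe

Rule 1 (stop-cluster a-epenthesis): /k/ and /k/ form a stop–stop cluster, so [a] is inserted between them. /d/ and /t/ form a stop–stop cluster, so [a] is inserted between them. /ookkihoodtetukof/ → ookakihoodatetukof.
Rule 2 (high vowel syncope): /i/ is a high vowel flanked by voiceless consonants /k/ and /h/, so it deletes. /u/ is a high vowel flanked by voiceless consonants /t/ and /k/, so it deletes. /ookakihoodatetukof/ → ookakhoodatetkof.
Rule 3 (final e-epenthesis): the form ends in the consonant /f/, so [e] is inserted word-finally. /ookakhoodatetkof/ → ookakhoodatetkofe.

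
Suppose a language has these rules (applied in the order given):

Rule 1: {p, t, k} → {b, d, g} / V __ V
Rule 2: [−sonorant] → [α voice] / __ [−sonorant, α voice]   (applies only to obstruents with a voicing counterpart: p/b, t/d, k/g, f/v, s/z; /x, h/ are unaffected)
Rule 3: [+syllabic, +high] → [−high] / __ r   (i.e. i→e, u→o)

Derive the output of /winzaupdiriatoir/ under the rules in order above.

winzaubderiadoer

Rule 1 (intervocalic voicing): /t/ is a voiceless stop between vowels /a/ and /o/, so it voices to [d]. /winzaupdiriatoir/ → winzaupdiriadoir.
Rule 2 (regressive voicing assimilation): /p/ precedes the voiced obstruent /d/, so it voices to [b] by assimilation. /winzaupdiriadoir/ → winzaubdiriadoir.
Rule 3 (pre-rhotic lowering): /i/ is a high vowel immediately before /r/, so it lowers to [e]. /i/ is a high vowel immediately before /r/, so it lowers to [e]. /winzaubdiriadoir/ → winzaubderiadoer.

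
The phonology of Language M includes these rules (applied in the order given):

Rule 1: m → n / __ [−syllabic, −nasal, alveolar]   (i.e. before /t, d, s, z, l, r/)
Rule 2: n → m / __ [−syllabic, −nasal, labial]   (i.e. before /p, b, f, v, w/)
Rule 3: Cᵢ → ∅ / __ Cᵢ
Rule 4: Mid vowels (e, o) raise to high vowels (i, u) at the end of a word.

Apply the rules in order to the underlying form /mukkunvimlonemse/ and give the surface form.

Rule 1 (nasal place assimilation): /m/ precedes the alveolar consonant /l/, so it assimilates in place to [n]. /m/ precedes the alveolar consonant /s/, so it assimilates in place to [n]. /mukkunvimlonemse/ → mukkunvinlonense.
Rule 2 (nasal place assimilation): /n/ precedes the labial consonant /v/, so it assimilates in place to [m]. /mukkunvinlonense/ → mukkumvinlonense.
Rule 3 (degemination): /kk/ is a geminate; the first /k/ deletes. /mukkumvinlonense/ → mukumvinlonense.
Rule 4 (final vowel raising): /e/ is a mid vowel in word-final position, so it raises to [i]. /mukumvinlonense/ → mukumvinlonensi.

mukumvinlonensi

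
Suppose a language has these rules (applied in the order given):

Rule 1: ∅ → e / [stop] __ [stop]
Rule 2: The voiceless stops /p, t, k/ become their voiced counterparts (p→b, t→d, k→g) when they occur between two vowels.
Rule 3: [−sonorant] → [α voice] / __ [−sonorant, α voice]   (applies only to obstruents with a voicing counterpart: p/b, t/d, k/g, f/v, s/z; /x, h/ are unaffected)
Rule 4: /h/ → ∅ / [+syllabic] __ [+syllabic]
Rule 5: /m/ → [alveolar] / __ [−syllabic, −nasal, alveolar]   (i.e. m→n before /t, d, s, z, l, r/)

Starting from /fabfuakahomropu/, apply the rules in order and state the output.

Rule 1 (stop-cluster e-epenthesis): no segment meets the environment; /fabfuakahomropu/ is unchanged.
Rule 2 (intervocalic voicing): /k/ is a voiceless stop between vowels /a/ and /a/, so it voices to [g]. /p/ is a voiceless stop between vowels /o/ and /u/, so it voices to [b]. /fabfuakahomropu/ → fabfuagahomrobu.
Rule 3 (regressive voicing assimilation): /b/ precedes the voiceless obstruent /f/, so it devoices to [p] by assimilation. /fabfuagahomrobu/ → fapfuagahomrobu.
Rule 4 (intervocalic h-deletion): /h/ occurs between vowels /a/ and /o/, so it deletes. /fapfuagahomrobu/ → fapfuagaomrobu.
Rule 5 (nasal place assimilation): /m/ precedes the alveolar consonant /r/, so it assimilates in place to [n]. /fapfuagaomrobu/ → fapfuagaonrobu.

fapfuagaonrobu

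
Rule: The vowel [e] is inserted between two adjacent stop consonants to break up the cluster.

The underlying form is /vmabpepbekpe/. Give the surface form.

/b/ and /p/ form a stop–stop cluster, so [e] is inserted between them.
/p/ and /b/ form a stop–stop cluster, so [e] is inserted between them.
/k/ and /p/ form a stop–stop cluster, so [e] is inserted between them.
Surface form: [vmabepepebekepe].

vmabepepebekepe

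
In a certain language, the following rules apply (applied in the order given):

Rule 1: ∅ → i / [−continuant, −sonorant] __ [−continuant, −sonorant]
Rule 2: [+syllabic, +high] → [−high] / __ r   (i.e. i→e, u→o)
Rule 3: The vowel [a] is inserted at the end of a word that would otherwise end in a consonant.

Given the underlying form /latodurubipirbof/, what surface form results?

latodorubiperbofa

Rule 1 (stop-cluster i-epenthesis): no segment meets the environment; /latodurubipirbof/ is unchanged.
Rule 2 (pre-rhotic lowering): /u/ is a high vowel immediately before /r/, so it lowers to [o]. /i/ is a high vowel immediately before /r/, so it lowers to [e]. /latodurubipirbof/ → latodorubiperbof.
Rule 3 (final a-epenthesis): the form ends in the consonant /f/, so [a] is inserted word-finally. /latodorubiperbof/ → latodorubiperbofa.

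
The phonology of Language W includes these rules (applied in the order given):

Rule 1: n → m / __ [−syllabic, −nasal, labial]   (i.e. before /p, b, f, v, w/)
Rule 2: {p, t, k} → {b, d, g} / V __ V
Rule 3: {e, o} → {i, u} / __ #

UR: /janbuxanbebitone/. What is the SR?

jambuxambebidoni

Rule 1 (nasal place assimilation): /n/ precedes the labial consonant /b/, so it assimilates in place to [m]. /n/ precedes the labial consonant /b/, so it assimilates in place to [m]. /janbuxanbebitone/ → jambuxambebitone.
Rule 2 (intervocalic voicing): /t/ is a voiceless stop between vowels /i/ and /o/, so it voices to [d]. /jambuxambebitone/ → jambuxambebidone.
Rule 3 (final vowel raising): /e/ is a mid vowel in word-final position, so it raises to [i]. /jambuxambebidone/ → jambuxambebidoni.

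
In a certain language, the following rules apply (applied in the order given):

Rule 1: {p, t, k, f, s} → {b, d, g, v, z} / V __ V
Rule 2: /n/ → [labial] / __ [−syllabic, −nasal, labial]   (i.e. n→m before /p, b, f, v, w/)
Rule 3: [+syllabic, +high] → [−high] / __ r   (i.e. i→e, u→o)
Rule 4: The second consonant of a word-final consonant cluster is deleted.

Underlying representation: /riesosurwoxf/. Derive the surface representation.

Rule 1 (intervocalic voicing): /s/ is a voiceless obstruent between vowels /e/ and /o/, so it voices to [z]. /s/ is a voiceless obstruent between vowels /o/ and /u/, so it voices to [z]. /riesosurwoxf/ → riezozurwoxf.
Rule 2 (nasal place assimilation): no segment meets the environment; /riezozurwoxf/ is unchanged.
Rule 3 (pre-rhotic lowering): /u/ is a high vowel immediately before /r/, so it lowers to [o]. /riezozurwoxf/ → riezozorwoxf.
Rule 4 (final cluster simplification): /f/ is the second consonant of a word-final cluster /xf/, so it deletes. /riezozorwoxf/ → riezozorwox.

riezozorwox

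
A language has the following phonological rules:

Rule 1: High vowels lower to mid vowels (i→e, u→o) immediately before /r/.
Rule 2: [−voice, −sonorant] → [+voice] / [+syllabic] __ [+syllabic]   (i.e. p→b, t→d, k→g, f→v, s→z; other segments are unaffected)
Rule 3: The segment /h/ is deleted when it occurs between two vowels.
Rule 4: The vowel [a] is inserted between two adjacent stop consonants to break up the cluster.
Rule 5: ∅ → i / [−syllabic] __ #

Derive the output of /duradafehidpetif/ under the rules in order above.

doradaveidapedifi

Rule 1 (pre-rhotic lowering): /u/ is a high vowel immediately before /r/, so it lowers to [o]. /duradafehidpetif/ → doradafehidpetif.
Rule 2 (intervocalic voicing): /f/ is a voiceless obstruent between vowels /a/ and /e/, so it voices to [v]. /t/ is a voiceless obstruent between vowels /e/ and /i/, so it voices to [d]. /doradafehidpetif/ → doradavehidpedif.
Rule 3 (intervocalic h-deletion): /h/ occurs between vowels /e/ and /i/, so it deletes. /doradavehidpedif/ → doradaveidpedif.
Rule 4 (stop-cluster a-epenthesis): /d/ and /p/ form a stop–stop cluster, so [a] is inserted between them. /doradaveidpedif/ → doradaveidapedif.
Rule 5 (final i-epenthesis): the form ends in the consonant /f/, so [i] is inserted word-finally. /doradaveidapedif/ → doradaveidapedifi.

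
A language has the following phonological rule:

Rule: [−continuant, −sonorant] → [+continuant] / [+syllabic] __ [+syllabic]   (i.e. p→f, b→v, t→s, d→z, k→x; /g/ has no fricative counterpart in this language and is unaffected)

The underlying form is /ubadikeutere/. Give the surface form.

uvazixeusere

/b/ is a stop between vowels /u/ and /a/, so it spirantizes to the fricative [v].
/d/ is a stop between vowels /a/ and /i/, so it spirantizes to the fricative [z].
/k/ is a stop between vowels /i/ and /e/, so it spirantizes to the fricative [x].
/t/ is a stop between vowels /u/ and /e/, so it spirantizes to the fricative [s].
Surface form: [uvazixeusere].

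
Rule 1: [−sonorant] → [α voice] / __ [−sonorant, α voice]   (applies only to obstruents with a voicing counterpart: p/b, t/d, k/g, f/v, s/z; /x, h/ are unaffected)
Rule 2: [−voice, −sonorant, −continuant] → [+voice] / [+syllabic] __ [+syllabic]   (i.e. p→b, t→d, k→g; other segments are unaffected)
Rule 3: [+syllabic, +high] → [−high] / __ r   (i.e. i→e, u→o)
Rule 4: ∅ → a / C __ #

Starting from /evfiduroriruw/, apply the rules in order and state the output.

effidororeruwa

Rule 1 (regressive voicing assimilation): /v/ precedes the voiceless obstruent /f/, so it devoices to [f] by assimilation. /evfiduroriruw/ → effiduroriruw.
Rule 2 (intervocalic voicing): no segment meets the environment; /effiduroriruw/ is unchanged.
Rule 3 (pre-rhotic lowering): /u/ is a high vowel immediately before /r/, so it lowers to [o]. /i/ is a high vowel immediately before /r/, so it lowers to [e]. /effiduroriruw/ → effidororeruw.
Rule 4 (final a-epenthesis): the form ends in the consonant /w/, so [a] is inserted word-finally. /effidororeruw/ → effidororeruwa.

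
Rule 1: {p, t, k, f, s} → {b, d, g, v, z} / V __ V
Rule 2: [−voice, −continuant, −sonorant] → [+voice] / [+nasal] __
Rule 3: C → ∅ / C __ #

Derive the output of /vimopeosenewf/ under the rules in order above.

Rule 1 (intervocalic voicing): /p/ is a voiceless obstruent between vowels /o/ and /e/, so it voices to [b]. /s/ is a voiceless obstruent between vowels /o/ and /e/, so it voices to [z]. /vimopeosenewf/ → vimobeozenewf.
Rule 2 (post-nasal voicing): no segment meets the environment; /vimobeozenewf/ is unchanged.
Rule 3 (final cluster simplification): /f/ is the second consonant of a word-final cluster /wf/, so it deletes. /vimobeozenewf/ → vimobeozenew.

vimobeozenew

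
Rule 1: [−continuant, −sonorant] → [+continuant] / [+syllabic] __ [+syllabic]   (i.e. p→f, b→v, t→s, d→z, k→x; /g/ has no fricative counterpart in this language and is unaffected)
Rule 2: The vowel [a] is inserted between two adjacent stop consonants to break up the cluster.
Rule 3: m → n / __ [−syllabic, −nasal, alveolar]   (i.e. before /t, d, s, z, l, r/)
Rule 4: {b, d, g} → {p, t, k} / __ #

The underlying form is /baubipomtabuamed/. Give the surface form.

bauvifontavuamet

Rule 1 (intervocalic spirantization): /b/ is a stop between vowels /u/ and /i/, so it spirantizes to the fricative [v]. /p/ is a stop between vowels /i/ and /o/, so it spirantizes to the fricative [f]. /b/ is a stop between vowels /a/ and /u/, so it spirantizes to the fricative [v]. /baubipomtabuamed/ → bauvifomtavuamed.
Rule 2 (stop-cluster a-epenthesis): no segment meets the environment; /bauvifomtavuamed/ is unchanged.
Rule 3 (nasal place assimilation): /m/ precedes the alveolar consonant /t/, so it assimilates in place to [n]. /bauvifomtavuamed/ → bauvifontavuamed.
Rule 4 (final devoicing): /d/ is a voiced stop in word-final position, so it devoices to [t]. /bauvifontavuamed/ → bauvifontavuamet.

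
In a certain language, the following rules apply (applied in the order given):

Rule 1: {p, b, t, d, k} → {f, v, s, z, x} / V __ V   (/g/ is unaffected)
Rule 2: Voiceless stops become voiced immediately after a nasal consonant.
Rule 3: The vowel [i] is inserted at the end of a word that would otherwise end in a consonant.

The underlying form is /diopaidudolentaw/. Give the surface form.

Rule 1 (intervocalic spirantization): /p/ is a stop between vowels /o/ and /a/, so it spirantizes to the fricative [f]. /d/ is a stop between vowels /i/ and /u/, so it spirantizes to the fricative [z]. /d/ is a stop between vowels /u/ and /o/, so it spirantizes to the fricative [z]. /diopaidudolentaw/ → diofaizuzolentaw.
Rule 2 (post-nasal voicing): /t/ is a voiceless stop immediately after the nasal /n/, so it voices to [d]. /diofaizuzolentaw/ → diofaizuzolendaw.
Rule 3 (final i-epenthesis): the form ends in the consonant /w/, so [i] is inserted word-finally. /diofaizuzolendaw/ → diofaizuzolendawi.

diofaizuzolendawi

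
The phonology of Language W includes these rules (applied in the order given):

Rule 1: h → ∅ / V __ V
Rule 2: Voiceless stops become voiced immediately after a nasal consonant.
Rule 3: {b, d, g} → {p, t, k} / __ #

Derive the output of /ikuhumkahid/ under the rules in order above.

Rule 1 (intervocalic h-deletion): /h/ occurs between vowels /u/ and /u/, so it deletes. /h/ occurs between vowels /a/ and /i/, so it deletes. /ikuhumkahid/ → ikuumkaid.
Rule 2 (post-nasal voicing): /k/ is a voiceless stop immediately after the nasal /m/, so it voices to [g]. /ikuumkaid/ → ikuumgaid.
Rule 3 (final devoicing): /d/ is a voiced stop in word-final position, so it devoices to [t]. /ikuumgaid/ → ikuumgait.

ikuumgait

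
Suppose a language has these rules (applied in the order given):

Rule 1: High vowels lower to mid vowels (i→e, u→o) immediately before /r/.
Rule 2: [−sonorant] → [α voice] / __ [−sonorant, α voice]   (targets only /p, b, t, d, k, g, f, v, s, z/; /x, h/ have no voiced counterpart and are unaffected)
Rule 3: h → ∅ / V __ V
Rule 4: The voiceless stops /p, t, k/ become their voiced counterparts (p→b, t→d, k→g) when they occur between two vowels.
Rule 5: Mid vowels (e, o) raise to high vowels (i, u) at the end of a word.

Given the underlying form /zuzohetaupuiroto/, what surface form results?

zuzoedaubuerodu

Rule 1 (pre-rhotic lowering): /i/ is a high vowel immediately before /r/, so it lowers to [e]. /zuzohetaupuiroto/ → zuzohetaupueroto.
Rule 2 (regressive voicing assimilation): no segment meets the environment; /zuzohetaupueroto/ is unchanged.
Rule 3 (intervocalic h-deletion): /h/ occurs between vowels /o/ and /e/, so it deletes. /zuzohetaupueroto/ → zuzoetaupueroto.
Rule 4 (intervocalic voicing): /t/ is a voiceless stop between vowels /e/ and /a/, so it voices to [d]. /p/ is a voiceless stop between vowels /u/ and /u/, so it voices to [b]. /t/ is a voiceless stop between vowels /o/ and /o/, so it voices to [d]. /zuzoetaupueroto/ → zuzoedaubuerodo.
Rule 5 (final vowel raising): /o/ is a mid vowel in word-final position, so it raises to [u]. /zuzoedaubuerodo/ → zuzoedaubuerodu.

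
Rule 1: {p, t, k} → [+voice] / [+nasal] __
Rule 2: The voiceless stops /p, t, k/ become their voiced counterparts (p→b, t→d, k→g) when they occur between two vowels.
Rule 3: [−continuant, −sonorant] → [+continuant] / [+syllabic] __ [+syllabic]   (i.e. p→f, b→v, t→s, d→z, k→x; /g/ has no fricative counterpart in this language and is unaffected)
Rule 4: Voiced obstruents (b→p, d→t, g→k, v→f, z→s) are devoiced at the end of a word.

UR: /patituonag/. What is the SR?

Rule 1 (post-nasal voicing): no segment meets the environment; /patituonag/ is unchanged.
Rule 2 (intervocalic voicing): /t/ is a voiceless stop between vowels /a/ and /i/, so it voices to [d]. /t/ is a voiceless stop between vowels /i/ and /u/, so it voices to [d]. /patituonag/ → padiduonag.
Rule 3 (intervocalic spirantization): /d/ is a stop between vowels /a/ and /i/, so it spirantizes to the fricative [z]. /d/ is a stop between vowels /i/ and /u/, so it spirantizes to the fricative [z]. /padiduonag/ → pazizuonag.
Rule 4 (final devoicing): /g/ is a voiced obstruent in word-final position, so it devoices to [k]. /pazizuonag/ → pazizuonak.

pazizuonak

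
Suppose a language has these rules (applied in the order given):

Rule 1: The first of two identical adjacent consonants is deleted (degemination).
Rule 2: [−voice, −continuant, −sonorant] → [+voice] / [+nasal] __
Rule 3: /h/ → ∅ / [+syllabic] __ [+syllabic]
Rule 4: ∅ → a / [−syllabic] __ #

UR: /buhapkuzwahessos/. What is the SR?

Rule 1 (degemination): /ss/ is a geminate; the first /s/ deletes. /buhapkuzwahessos/ → buhapkuzwahesos.
Rule 2 (post-nasal voicing): no segment meets the environment; /buhapkuzwahesos/ is unchanged.
Rule 3 (intervocalic h-deletion): /h/ occurs between vowels /u/ and /a/, so it deletes. /h/ occurs between vowels /a/ and /e/, so it deletes. /buhapkuzwahesos/ → buapkuzwaesos.
Rule 4 (final a-epenthesis): the form ends in the consonant /s/, so [a] is inserted word-finally. /buapkuzwaesos/ → buapkuzwaesosa.

buapkuzwaesosa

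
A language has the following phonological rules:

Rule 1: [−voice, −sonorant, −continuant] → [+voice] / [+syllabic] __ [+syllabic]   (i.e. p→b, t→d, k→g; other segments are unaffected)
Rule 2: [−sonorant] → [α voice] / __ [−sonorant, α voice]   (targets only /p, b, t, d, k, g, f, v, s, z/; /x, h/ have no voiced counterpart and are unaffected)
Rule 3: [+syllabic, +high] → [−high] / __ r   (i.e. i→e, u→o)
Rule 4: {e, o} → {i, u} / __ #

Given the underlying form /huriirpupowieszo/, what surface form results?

Rule 1 (intervocalic voicing): /p/ is a voiceless stop between vowels /u/ and /o/, so it voices to [b]. /huriirpupowieszo/ → huriirpubowieszo.
Rule 2 (regressive voicing assimilation): /s/ precedes the voiced obstruent /z/, so it voices to [z] by assimilation. /huriirpubowieszo/ → huriirpubowiezzo.
Rule 3 (pre-rhotic lowering): /u/ is a high vowel immediately before /r/, so it lowers to [o]. /i/ is a high vowel immediately before /r/, so it lowers to [e]. /huriirpubowiezzo/ → horierpubowiezzo.
Rule 4 (final vowel raising): /o/ is a mid vowel in word-final position, so it raises to [u]. /horierpubowiezzo/ → horierpubowiezzu.

horierpubowiezzu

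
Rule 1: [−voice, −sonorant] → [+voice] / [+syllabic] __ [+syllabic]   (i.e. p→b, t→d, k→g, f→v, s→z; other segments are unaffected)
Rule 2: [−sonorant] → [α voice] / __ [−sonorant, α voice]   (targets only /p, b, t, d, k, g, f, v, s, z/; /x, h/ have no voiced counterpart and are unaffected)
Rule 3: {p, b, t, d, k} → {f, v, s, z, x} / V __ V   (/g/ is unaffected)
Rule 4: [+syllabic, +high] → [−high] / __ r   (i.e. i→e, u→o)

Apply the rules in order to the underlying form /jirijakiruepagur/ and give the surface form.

Rule 1 (intervocalic voicing): /k/ is a voiceless obstruent between vowels /a/ and /i/, so it voices to [g]. /p/ is a voiceless obstruent between vowels /e/ and /a/, so it voices to [b]. /jirijakiruepagur/ → jirijagiruebagur.
Rule 2 (regressive voicing assimilation): no segment meets the environment; /jirijagiruebagur/ is unchanged.
Rule 3 (intervocalic spirantization): /b/ is a stop between vowels /e/ and /a/, so it spirantizes to the fricative [v]. /jirijagiruebagur/ → jirijagiruevagur.
Rule 4 (pre-rhotic lowering): /i/ is a high vowel immediately before /r/, so it lowers to [e]. /i/ is a high vowel immediately before /r/, so it lowers to [e]. /u/ is a high vowel immediately before /r/, so it lowers to [o]. /jirijagiruevagur/ → jerijageruevagor.

jerijageruevagor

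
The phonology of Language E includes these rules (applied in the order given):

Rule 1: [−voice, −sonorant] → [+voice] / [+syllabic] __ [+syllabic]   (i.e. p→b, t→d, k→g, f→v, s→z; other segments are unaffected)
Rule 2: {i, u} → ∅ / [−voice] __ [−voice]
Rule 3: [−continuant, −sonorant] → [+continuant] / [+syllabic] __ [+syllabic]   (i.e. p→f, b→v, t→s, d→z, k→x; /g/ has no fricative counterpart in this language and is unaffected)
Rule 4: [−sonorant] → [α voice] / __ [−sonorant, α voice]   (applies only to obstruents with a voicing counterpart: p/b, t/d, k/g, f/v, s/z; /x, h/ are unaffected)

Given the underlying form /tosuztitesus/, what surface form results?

tozustizezus

Rule 1 (intervocalic voicing): /s/ is a voiceless obstruent between vowels /o/ and /u/, so it voices to [z]. /t/ is a voiceless obstruent between vowels /i/ and /e/, so it voices to [d]. /s/ is a voiceless obstruent between vowels /e/ and /u/, so it voices to [z]. /tosuztitesus/ → tozuztidezus.
Rule 2 (high vowel syncope): no segment meets the environment; /tozuztidezus/ is unchanged.
Rule 3 (intervocalic spirantization): /d/ is a stop between vowels /i/ and /e/, so it spirantizes to the fricative [z]. /tozuztidezus/ → tozuztizezus.
Rule 4 (regressive voicing assimilation): /z/ precedes the voiceless obstruent /t/, so it devoices to [s] by assimilation. /tozuztizezus/ → tozustizezus.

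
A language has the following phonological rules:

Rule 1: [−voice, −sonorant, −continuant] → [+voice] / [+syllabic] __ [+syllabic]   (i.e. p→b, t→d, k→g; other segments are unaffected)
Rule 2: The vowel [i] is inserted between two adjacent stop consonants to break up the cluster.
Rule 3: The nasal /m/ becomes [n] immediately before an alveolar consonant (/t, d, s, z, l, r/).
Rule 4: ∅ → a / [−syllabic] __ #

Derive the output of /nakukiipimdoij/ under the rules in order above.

Rule 1 (intervocalic voicing): /k/ is a voiceless stop between vowels /a/ and /u/, so it voices to [g]. /k/ is a voiceless stop between vowels /u/ and /i/, so it voices to [g]. /p/ is a voiceless stop between vowels /i/ and /i/, so it voices to [b]. /nakukiipimdoij/ → nagugiibimdoij.
Rule 2 (stop-cluster i-epenthesis): no segment meets the environment; /nagugiibimdoij/ is unchanged.
Rule 3 (nasal place assimilation): /m/ precedes the alveolar consonant /d/, so it assimilates in place to [n]. /nagugiibimdoij/ → nagugiibindoij.
Rule 4 (final a-epenthesis): the form ends in the consonant /j/, so [a] is inserted word-finally. /nagugiibindoij/ → nagugiibindoija.

nagugiibindoija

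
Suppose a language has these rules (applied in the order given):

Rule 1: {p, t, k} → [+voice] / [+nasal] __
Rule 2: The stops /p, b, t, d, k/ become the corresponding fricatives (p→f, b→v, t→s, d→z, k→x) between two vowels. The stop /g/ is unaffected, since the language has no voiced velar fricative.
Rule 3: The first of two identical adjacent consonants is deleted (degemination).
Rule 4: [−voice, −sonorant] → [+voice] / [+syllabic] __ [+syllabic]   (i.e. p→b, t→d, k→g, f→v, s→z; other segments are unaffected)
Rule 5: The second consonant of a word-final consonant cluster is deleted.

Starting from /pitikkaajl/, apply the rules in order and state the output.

Rule 1 (post-nasal voicing): no segment meets the environment; /pitikkaajl/ is unchanged.
Rule 2 (intervocalic spirantization): /t/ is a stop between vowels /i/ and /i/, so it spirantizes to the fricative [s]. /pitikkaajl/ → pisikkaajl.
Rule 3 (degemination): /kk/ is a geminate; the first /k/ deletes. /pisikkaajl/ → pisikaajl.
Rule 4 (intervocalic voicing): /s/ is a voiceless obstruent between vowels /i/ and /i/, so it voices to [z]. /k/ is a voiceless obstruent between vowels /i/ and /a/, so it voices to [g]. /pisikaajl/ → pizigaajl.
Rule 5 (final cluster simplification): /l/ is the second consonant of a word-final cluster /jl/, so it deletes. /pizigaajl/ → pizigaaj.

pizigaaj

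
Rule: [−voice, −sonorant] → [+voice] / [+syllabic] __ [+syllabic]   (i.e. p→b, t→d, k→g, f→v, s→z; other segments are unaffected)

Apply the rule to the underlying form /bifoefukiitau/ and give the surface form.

/f/ is a voiceless obstruent between vowels /i/ and /o/, so it voices to [v].
/f/ is a voiceless obstruent between vowels /e/ and /u/, so it voices to [v].
/k/ is a voiceless obstruent between vowels /u/ and /i/, so it voices to [g].
/t/ is a voiceless obstruent between vowels /i/ and /a/, so it voices to [d].
Surface form: [bivoevugiidau].

bivoevugiidau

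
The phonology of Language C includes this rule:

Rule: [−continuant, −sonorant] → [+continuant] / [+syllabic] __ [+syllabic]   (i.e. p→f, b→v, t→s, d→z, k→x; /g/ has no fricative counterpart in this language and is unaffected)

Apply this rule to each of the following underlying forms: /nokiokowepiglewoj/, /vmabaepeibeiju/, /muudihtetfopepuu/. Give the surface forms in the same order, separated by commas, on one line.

noxioxowefiglewoj, vmavaefeiveiju, muuzihtetfofefuu

/nokiokowepiglewoj/: /k/ is a stop between vowels /o/ and /i/, so it spirantizes to the fricative [x]. /k/ is a stop between vowels /o/ and /o/, so it spirantizes to the fricative [x]. /p/ is a stop between vowels /e/ and /i/, so it spirantizes to the fricative [f]. → [noxioxowefiglewoj].
/vmabaepeibeiju/: /b/ is a stop between vowels /a/ and /a/, so it spirantizes to the fricative [v]. /p/ is a stop between vowels /e/ and /e/, so it spirantizes to the fricative [f]. /b/ is a stop between vowels /i/ and /e/, so it spirantizes to the fricative [v]. → [vmavaefeiveiju].
/muudihtetfopepuu/: /d/ is a stop between vowels /u/ and /i/, so it spirantizes to the fricative [z]. /p/ is a stop between vowels /o/ and /e/, so it spirantizes to the fricative [f]. /p/ is a stop between vowels /e/ and /u/, so it spirantizes to the fricative [f]. → [muuzihtetfofefuu].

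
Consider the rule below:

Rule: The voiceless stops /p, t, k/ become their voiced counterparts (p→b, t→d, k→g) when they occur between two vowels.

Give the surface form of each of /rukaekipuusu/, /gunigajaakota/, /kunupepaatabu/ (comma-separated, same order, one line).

rugaegibuusu, gunigajaagoda, kunubebaadabu

/rukaekipuusu/: /k/ is a voiceless stop between vowels /u/ and /a/, so it voices to [g]. /k/ is a voiceless stop between vowels /e/ and /i/, so it voices to [g]. /p/ is a voiceless stop between vowels /i/ and /u/, so it voices to [b]. → [rugaegibuusu].
/gunigajaakota/: /k/ is a voiceless stop between vowels /a/ and /o/, so it voices to [g]. /t/ is a voiceless stop between vowels /o/ and /a/, so it voices to [d]. → [gunigajaagoda].
/kunupepaatabu/: /p/ is a voiceless stop between vowels /u/ and /e/, so it voices to [b]. /p/ is a voiceless stop between vowels /e/ and /a/, so it voices to [b]. /t/ is a voiceless stop between vowels /a/ and /a/, so it voices to [d]. → [kunubebaadabu].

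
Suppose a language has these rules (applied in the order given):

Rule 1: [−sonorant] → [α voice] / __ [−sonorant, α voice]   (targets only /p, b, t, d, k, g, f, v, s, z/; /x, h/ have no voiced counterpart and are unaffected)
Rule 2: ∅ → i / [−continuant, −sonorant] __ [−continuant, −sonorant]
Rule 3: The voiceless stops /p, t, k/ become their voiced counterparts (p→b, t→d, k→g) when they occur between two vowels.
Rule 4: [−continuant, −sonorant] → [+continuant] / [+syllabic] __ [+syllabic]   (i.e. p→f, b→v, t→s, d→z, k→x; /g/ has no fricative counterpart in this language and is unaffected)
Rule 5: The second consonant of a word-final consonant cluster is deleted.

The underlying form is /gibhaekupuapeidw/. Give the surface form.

giphaeguvuaveid

Rule 1 (regressive voicing assimilation): /b/ precedes the voiceless obstruent /h/, so it devoices to [p] by assimilation. /gibhaekupuapeidw/ → giphaekupuapeidw.
Rule 2 (stop-cluster i-epenthesis): no segment meets the environment; /giphaekupuapeidw/ is unchanged.
Rule 3 (intervocalic voicing): /k/ is a voiceless stop between vowels /e/ and /u/, so it voices to [g]. /p/ is a voiceless stop between vowels /u/ and /u/, so it voices to [b]. /p/ is a voiceless stop between vowels /a/ and /e/, so it voices to [b]. /giphaekupuapeidw/ → giphaegubuabeidw.
Rule 4 (intervocalic spirantization): /b/ is a stop between vowels /u/ and /u/, so it spirantizes to the fricative [v]. /b/ is a stop between vowels /a/ and /e/, so it spirantizes to the fricative [v]. /giphaegubuabeidw/ → giphaeguvuaveidw.
Rule 5 (final cluster simplification): /w/ is the second consonant of a word-final cluster /dw/, so it deletes. /giphaeguvuaveidw/ → giphaeguvuaveid.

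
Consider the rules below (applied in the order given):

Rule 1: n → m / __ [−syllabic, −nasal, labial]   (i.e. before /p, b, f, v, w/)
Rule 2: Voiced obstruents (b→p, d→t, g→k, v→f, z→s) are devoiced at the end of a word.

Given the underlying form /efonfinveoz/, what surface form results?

Rule 1 (nasal place assimilation): /n/ precedes the labial consonant /f/, so it assimilates in place to [m]. /n/ precedes the labial consonant /v/, so it assimilates in place to [m]. /efonfinveoz/ → efomfimveoz.
Rule 2 (final devoicing): /z/ is a voiced obstruent in word-final position, so it devoices to [s]. /efomfimveoz/ → efomfimveos.

efomfimveos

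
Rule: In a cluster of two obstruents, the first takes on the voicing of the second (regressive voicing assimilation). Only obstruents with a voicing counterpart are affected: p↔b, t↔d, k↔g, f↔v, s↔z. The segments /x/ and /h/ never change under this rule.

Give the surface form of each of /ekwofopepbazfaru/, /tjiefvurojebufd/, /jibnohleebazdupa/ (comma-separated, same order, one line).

/ekwofopepbazfaru/: /p/ precedes the voiced obstruent /b/, so it voices to [b] by assimilation. /z/ precedes the voiceless obstruent /f/, so it devoices to [s] by assimilation. → [ekwofopebbasfaru].
/tjiefvurojebufd/: /f/ precedes the voiced obstruent /v/, so it voices to [v] by assimilation. /f/ precedes the voiced obstruent /d/, so it voices to [v] by assimilation. → [tjievvurojebuvd].
/jibnohleebazdupa/: the rule's environment is not met; surfaces unchanged as [jibnohleebazdupa].

ekwofopebbasfaru, tjievvurojebuvd, jibnohleebazdupa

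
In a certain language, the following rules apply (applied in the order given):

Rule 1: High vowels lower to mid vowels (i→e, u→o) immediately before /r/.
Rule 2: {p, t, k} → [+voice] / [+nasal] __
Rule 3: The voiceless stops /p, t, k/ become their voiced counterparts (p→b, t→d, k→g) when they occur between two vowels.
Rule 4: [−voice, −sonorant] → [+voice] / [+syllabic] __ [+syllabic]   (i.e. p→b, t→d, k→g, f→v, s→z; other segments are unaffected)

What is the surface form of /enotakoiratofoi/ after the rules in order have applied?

Rule 1 (pre-rhotic lowering): /i/ is a high vowel immediately before /r/, so it lowers to [e]. /enotakoiratofoi/ → enotakoeratofoi.
Rule 2 (post-nasal voicing): no segment meets the environment; /enotakoeratofoi/ is unchanged.
Rule 3 (intervocalic voicing): /t/ is a voiceless stop between vowels /o/ and /a/, so it voices to [d]. /k/ is a voiceless stop between vowels /a/ and /o/, so it voices to [g]. /t/ is a voiceless stop between vowels /a/ and /o/, so it voices to [d]. /enotakoeratofoi/ → enodagoeradofoi.
Rule 4 (intervocalic voicing): /f/ is a voiceless obstruent between vowels /o/ and /o/, so it voices to [v]. /enodagoeradofoi/ → enodagoeradovoi.

enodagoeradovoi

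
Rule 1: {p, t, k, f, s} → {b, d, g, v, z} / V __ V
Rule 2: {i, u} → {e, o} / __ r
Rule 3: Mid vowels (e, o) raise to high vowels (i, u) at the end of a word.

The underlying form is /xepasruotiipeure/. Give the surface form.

Rule 1 (intervocalic voicing): /p/ is a voiceless obstruent between vowels /e/ and /a/, so it voices to [b]. /t/ is a voiceless obstruent between vowels /o/ and /i/, so it voices to [d]. /p/ is a voiceless obstruent between vowels /i/ and /e/, so it voices to [b]. /xepasruotiipeure/ → xebasruodiibeure.
Rule 2 (pre-rhotic lowering): /u/ is a high vowel immediately before /r/, so it lowers to [o]. /xebasruodiibeure/ → xebasruodiibeore.
Rule 3 (final vowel raising): /e/ is a mid vowel in word-final position, so it raises to [i]. /xebasruodiibeore/ → xebasruodiibeori.

xebasruodiibeori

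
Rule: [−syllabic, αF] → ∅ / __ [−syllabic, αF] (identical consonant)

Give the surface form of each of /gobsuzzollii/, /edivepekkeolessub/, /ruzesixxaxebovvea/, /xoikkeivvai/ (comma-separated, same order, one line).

/gobsuzzollii/: /zz/ is a geminate; the first /z/ deletes. /ll/ is a geminate; the first /l/ deletes. → [gobsuzolii].
/edivepekkeolessub/: /kk/ is a geminate; the first /k/ deletes. /ss/ is a geminate; the first /s/ deletes. → [edivepekeolesub].
/ruzesixxaxebovvea/: /xx/ is a geminate; the first /x/ deletes. /vv/ is a geminate; the first /v/ deletes. → [ruzesixaxebovea].
/xoikkeivvai/: /kk/ is a geminate; the first /k/ deletes. /vv/ is a geminate; the first /v/ deletes. → [xoikeivai].

gobsuzolii, edivepekeolesub, ruzesixaxebovea, xoikeivai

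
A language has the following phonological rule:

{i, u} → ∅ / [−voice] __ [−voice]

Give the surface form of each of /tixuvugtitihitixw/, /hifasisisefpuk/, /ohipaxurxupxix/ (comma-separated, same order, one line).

txuvugtthtxw, hfasssefpk, ohpaxurxpxx

/tixuvugtitihitixw/: /i/ is a high vowel flanked by voiceless consonants /t/ and /x/, so it deletes. /i/ is a high vowel flanked by voiceless consonants /t/ and /t/, so it deletes. /i/ is a high vowel flanked by voiceless consonants /t/ and /h/, so it deletes. /i/ is a high vowel flanked by voiceless consonants /h/ and /t/, so it deletes. /i/ is a high vowel flanked by voiceless consonants /t/ and /x/, so it deletes. → [txuvugtthtxw].
/hifasisisefpuk/: /i/ is a high vowel flanked by voiceless consonants /h/ and /f/, so it deletes. /i/ is a high vowel flanked by voiceless consonants /s/ and /s/, so it deletes. /i/ is a high vowel flanked by voiceless consonants /s/ and /s/, so it deletes. /u/ is a high vowel flanked by voiceless consonants /p/ and /k/, so it deletes. → [hfasssefpk].
/ohipaxurxupxix/: /i/ is a high vowel flanked by voiceless consonants /h/ and /p/, so it deletes. /u/ is a high vowel flanked by voiceless consonants /x/ and /p/, so it deletes. /i/ is a high vowel flanked by voiceless consonants /x/ and /x/, so it deletes. → [ohpaxurxpxx].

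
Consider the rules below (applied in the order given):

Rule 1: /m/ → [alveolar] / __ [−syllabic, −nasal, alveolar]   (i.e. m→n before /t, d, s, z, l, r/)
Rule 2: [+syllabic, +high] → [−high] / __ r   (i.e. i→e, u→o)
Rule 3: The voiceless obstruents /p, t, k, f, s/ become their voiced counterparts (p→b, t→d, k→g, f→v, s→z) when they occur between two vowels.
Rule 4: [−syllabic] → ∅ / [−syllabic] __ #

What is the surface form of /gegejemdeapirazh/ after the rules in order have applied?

Rule 1 (nasal place assimilation): /m/ precedes the alveolar consonant /d/, so it assimilates in place to [n]. /gegejemdeapirazh/ → gegejendeapirazh.
Rule 2 (pre-rhotic lowering): /i/ is a high vowel immediately before /r/, so it lowers to [e]. /gegejendeapirazh/ → gegejendeaperazh.
Rule 3 (intervocalic voicing): /p/ is a voiceless obstruent between vowels /a/ and /e/, so it voices to [b]. /gegejendeaperazh/ → gegejendeaberazh.
Rule 4 (final cluster simplification): /h/ is the second consonant of a word-final cluster /zh/, so it deletes. /gegejendeaberazh/ → gegejendeaberaz.

gegejendeaberaz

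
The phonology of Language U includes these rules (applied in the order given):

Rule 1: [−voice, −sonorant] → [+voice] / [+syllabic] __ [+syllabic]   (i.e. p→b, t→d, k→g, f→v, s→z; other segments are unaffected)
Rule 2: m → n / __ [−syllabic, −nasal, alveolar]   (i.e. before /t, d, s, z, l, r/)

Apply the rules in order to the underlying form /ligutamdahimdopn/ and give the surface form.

ligudandahindopn

Rule 1 (intervocalic voicing): /t/ is a voiceless obstruent between vowels /u/ and /a/, so it voices to [d]. /ligutamdahimdopn/ → ligudamdahimdopn.
Rule 2 (nasal place assimilation): /m/ precedes the alveolar consonant /d/, so it assimilates in place to [n]. /m/ precedes the alveolar consonant /d/, so it assimilates in place to [n]. /ligudamdahimdopn/ → ligudandahindopn.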